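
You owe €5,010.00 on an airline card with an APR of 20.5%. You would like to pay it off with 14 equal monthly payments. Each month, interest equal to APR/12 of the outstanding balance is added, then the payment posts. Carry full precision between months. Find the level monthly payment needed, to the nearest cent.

€405.39

Monthly rate r = 20.5%/12 = 1.70833% = 0.0170833.
Level-payment amortization: P = B₀·r / (1 − (1+r)^(−n)) = 5010.00·0.0170833 / (1 − 1.01708^(−14)).
Denominator 1 − (1+r)^(−14) = 0.211124493.
P = 85.5875 / 0.211124493 ≈ 405.39.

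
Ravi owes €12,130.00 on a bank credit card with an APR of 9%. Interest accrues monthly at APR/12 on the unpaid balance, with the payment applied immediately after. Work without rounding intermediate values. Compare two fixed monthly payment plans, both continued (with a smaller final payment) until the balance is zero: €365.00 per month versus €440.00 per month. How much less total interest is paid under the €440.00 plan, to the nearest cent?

Monthly rate r = 9%/12 = 0.75% = 0.0075.
At €365.00/mo: n = ⌈−ln(1 − rB₀/P)/ln(1+r)⌉ = 39 payments (last €134.23); total interest = total paid − €12,130.00 = €1,874.23.
At €440.00/mo: 31 payments (last €439.92); total interest €1,509.92.
Interest saved = €1,874.23 − €1,509.92 = €364.31.

€364.31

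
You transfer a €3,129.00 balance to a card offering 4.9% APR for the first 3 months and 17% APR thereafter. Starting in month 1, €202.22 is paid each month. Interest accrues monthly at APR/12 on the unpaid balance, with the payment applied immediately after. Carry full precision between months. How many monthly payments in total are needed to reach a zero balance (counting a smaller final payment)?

18 months

Promo months 1–3 at r₀ = 4.9%/12 = 0.00408333; months 4+ at r₁ = 17%/12 = 0.0141667.
After month 3: iterate B ← B·(1+r₀) − €202.22 for 3 months → €2,558.35.
Then at r₁ with €202.22/mo: n₂ = −ln(1 − r₁·B/P)/ln(1+r₁) ≈ 14.04 → 15 more payments.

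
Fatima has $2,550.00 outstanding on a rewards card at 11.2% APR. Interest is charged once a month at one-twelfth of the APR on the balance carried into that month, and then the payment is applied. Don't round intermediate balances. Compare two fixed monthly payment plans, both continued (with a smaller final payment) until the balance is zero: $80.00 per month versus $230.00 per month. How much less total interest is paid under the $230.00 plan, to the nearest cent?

Monthly rate r = 11.2%/12 = 0.933333% = 0.00933333.
At $80.00/mo: n = ⌈−ln(1 − rB₀/P)/ln(1+r)⌉ = 39 payments (last $0.76); total interest = total paid − $2,550.00 = $490.76.
At $230.00/mo: 12 payments (last $174.54); total interest $154.54.
Interest saved = $490.76 − $154.54 = $336.22.

$336.22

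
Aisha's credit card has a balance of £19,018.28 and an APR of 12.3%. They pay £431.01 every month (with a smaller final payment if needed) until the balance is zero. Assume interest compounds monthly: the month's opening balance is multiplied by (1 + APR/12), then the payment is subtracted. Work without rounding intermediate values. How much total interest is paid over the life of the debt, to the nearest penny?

Monthly rate r = 12.3%/12 = 1.025% = 0.01025.
Payoff takes n = ⌈−ln(1 − rB₀/P)/ln(1+r)⌉ = ⌈59.031⌉ = 60 payments; the last is £13.60.
Total paid = 59·£431.01 + £13.60 = £25,443.19.
Total interest = total paid − principal = £25,443.19 − £19,018.28 = £6,424.91.

£6,424.91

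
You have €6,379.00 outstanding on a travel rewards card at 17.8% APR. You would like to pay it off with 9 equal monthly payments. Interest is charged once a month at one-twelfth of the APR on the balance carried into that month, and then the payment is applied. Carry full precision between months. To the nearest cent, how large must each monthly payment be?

Monthly rate r = 17.8%/12 = 1.48333% = 0.0148333.
Level-payment amortization: P = B₀·r / (1 − (1+r)^(−n)) = 6379.00·0.0148333 / (1 − 1.01483^(−9)).
Denominator 1 − (1+r)^(−9) = 0.124114197.
P = 94.6218 / 0.124114197 ≈ 762.38.

€762.38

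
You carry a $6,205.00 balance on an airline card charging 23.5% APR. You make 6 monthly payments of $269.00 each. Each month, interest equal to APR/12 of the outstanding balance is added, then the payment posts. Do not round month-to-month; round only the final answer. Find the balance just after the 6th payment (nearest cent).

Monthly rate r = 23.5%/12 = 1.95833% = 0.0195833.
Each month: B ← B·(1+r) − $269.00.
Month 1: interest $121.51; balance after payment $6,057.51.
Month 2: interest $118.63; balance after payment $5,907.14.
Month 3: interest $115.68; balance after payment $5,753.82.
Month 4: interest $112.68; balance after payment $5,597.50.
Month 5: interest $109.62; balance after payment $5,438.12.
Month 6: interest $106.50; balance after payment $5,275.62.

$5,275.62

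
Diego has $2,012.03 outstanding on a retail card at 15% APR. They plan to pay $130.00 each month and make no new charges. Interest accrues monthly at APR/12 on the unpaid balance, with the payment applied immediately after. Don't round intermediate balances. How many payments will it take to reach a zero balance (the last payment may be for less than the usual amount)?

18 months

Monthly rate r = 15%/12 = 1.25% = 0.0125.
Recurrence: B ← B·(1+r) − $130.00.
Month 1: interest $25.15; balance after payment $1,907.18.
Month 2: interest $23.84; balance after payment $1,801.02.
Closed form: n = −ln(1 − rB₀/P)/ln(1+r) = −ln(0.80654)/ln(1.0125) ≈ 17.308, so the balance reaches zero during payment 18.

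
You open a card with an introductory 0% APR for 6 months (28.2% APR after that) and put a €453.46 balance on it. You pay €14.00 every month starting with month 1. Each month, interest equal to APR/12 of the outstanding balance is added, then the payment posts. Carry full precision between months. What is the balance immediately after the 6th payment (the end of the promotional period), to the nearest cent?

Promo months 1–6 at r₀ = 0%/12 = 0; months 7+ at r₁ = 28.2%/12 = 0.0235.
After month 6 (no interest yet): B = €453.46 − 6·€14.00 = €369.46.

€369.46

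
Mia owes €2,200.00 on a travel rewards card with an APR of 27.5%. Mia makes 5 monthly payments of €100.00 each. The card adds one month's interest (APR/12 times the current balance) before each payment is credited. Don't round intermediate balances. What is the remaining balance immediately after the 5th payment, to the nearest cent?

€1,940.46

Monthly rate r = 27.5%/12 = 2.29167% = 0.0229167.
Each month: B ← B·(1+r) − €100.00.
Month 1: interest €50.42; balance after payment €2,150.42.
Month 2: interest €49.28; balance after payment €2,099.70.
Month 3: interest €48.12; balance after payment €2,047.82.
Month 4: interest €46.93; balance after payment €1,994.74.
Month 5: interest €45.71; balance after payment €1,940.46.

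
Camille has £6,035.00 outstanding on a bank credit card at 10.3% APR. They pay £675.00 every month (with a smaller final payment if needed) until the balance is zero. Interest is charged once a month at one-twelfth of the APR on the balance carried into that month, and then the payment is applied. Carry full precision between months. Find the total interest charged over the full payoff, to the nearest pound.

£272

Monthly rate r = 10.3%/12 = 0.858333% = 0.00858333.
Payoff takes n = ⌈−ln(1 − rB₀/P)/ln(1+r)⌉ = ⌈9.342⌉ = 10 payments; the last is £231.70.
Total paid = 9·£675.00 + £231.70 = £6,306.70.
Total interest = total paid − principal = £6,306.70 − £6,035.00 = £271.70.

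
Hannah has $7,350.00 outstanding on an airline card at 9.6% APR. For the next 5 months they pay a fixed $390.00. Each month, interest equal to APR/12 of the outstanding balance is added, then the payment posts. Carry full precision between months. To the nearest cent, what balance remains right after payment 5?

Monthly rate r = 9.6%/12 = 0.8% = 0.008.
Each month: B ← B·(1+r) − $390.00.
Month 1: interest $58.80; balance after payment $7,018.80.
Month 2: interest $56.15; balance after payment $6,684.95.
Month 3: interest $53.48; balance after payment $6,348.43.
Month 4: interest $50.79; balance after payment $6,009.22.
Month 5: interest $48.07; balance after payment $5,667.29.

$5,667.29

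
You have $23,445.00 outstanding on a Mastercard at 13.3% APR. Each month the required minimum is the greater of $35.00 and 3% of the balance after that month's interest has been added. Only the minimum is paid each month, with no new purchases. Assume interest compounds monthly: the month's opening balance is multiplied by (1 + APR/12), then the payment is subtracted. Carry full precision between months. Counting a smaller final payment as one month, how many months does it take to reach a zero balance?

197 months

Monthly rate r = 13.3%/12 = 1.10833% = 0.0110833.
While 3% of the post-interest balance exceeds $35.00, each month B ← (B·(1+r))·(1 − 0.03), i.e. B shrinks by the factor (1+r)·0.97 = 0.98075.
This holds for months 1–155. Entering month 156 the balance is $1,152.51; 3% of the post-interest balance is now below $35.00, so the flat $35.00 minimum applies from here.
From month 156 a fixed $35.00 at rate r clears $1,152.51 in 42 more payments. Total: 155 + 42 = 197 months.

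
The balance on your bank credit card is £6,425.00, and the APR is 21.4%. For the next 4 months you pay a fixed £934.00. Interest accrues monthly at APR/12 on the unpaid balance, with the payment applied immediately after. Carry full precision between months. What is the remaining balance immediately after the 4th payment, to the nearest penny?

Monthly rate r = 21.4%/12 = 1.78333% = 0.0178333.
Each month: B ← B·(1+r) − £934.00.
Month 1: interest £114.58; balance after payment £5,605.58.
Month 2: interest £99.97; balance after payment £4,771.55.
Month 3: interest £85.09; balance after payment £3,922.64.
Month 4: interest £69.95; balance after payment £3,058.59.

£3,058.59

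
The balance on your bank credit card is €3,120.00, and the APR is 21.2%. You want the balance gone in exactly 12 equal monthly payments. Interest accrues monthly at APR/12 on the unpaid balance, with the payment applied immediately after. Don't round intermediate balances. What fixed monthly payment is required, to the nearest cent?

Monthly rate r = 21.2%/12 = 1.76667% = 0.0176667.
Level-payment amortization: P = B₀·r / (1 − (1+r)^(−n)) = 3120.00·0.0176667 / (1 − 1.01767^(−12)).
Denominator 1 − (1+r)^(−12) = 0.189536604.
P = 55.12 / 0.189536604 ≈ 290.81.

€290.81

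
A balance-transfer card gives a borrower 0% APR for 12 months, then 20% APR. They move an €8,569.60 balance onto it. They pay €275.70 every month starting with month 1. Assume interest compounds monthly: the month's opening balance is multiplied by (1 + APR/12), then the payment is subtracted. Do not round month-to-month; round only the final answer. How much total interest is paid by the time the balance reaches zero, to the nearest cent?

€1,124.01

Promo months 1–12 at r₀ = 0%/12 = 0; months 13+ at r₁ = 20%/12 = 0.0166667.
After month 12 (no interest yet): B = €8,569.60 − 12·€275.70 = €5,261.20.
Then at r₁ with €275.70/mo: n₂ = −ln(1 − r₁·B/P)/ln(1+r₁) ≈ 23.16 → 24 more payments.
Total paid = 35·€275.70 + €44.11 = €9,693.61; interest = €9,693.61 − €8,569.60 = €1,124.01.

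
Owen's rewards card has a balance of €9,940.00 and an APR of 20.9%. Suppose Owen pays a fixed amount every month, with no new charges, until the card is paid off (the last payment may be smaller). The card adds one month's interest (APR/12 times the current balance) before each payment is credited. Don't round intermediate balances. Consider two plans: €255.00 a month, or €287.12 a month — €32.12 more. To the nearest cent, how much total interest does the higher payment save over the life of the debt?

Monthly rate r = 20.9%/12 = 1.74167% = 0.0174167.
At €255.00/mo: n = ⌈−ln(1 − rB₀/P)/ln(1+r)⌉ = 66 payments (last €202.56); total interest = total paid − €9,940.00 = €6,837.56.
At €287.12/mo: 54 payments (last €143.28); total interest €5,420.64.
Interest saved = €6,837.56 − €5,420.64 = €1,416.92.

€1,416.92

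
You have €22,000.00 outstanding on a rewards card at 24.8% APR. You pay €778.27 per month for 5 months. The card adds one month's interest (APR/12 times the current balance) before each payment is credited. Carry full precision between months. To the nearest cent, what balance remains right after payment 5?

Monthly rate r = 24.8%/12 = 2.06667% = 0.0206667.
Each month: B ← B·(1+r) − €778.27.
Month 1: interest €454.67; balance after payment €21,676.40.
Month 2: interest €447.98; balance after payment €21,346.11.
Month 3: interest €441.15; balance after payment €21,008.99.
Month 4: interest €434.19; balance after payment €20,664.90.
Month 5: interest €427.07; balance after payment €20,313.71.

€20,313.71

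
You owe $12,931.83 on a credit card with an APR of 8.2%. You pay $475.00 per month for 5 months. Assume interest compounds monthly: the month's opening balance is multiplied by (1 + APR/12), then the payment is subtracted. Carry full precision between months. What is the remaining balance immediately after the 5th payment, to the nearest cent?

$10,972.07

Monthly rate r = 8.2%/12 = 0.683333% = 0.00683333.
Each month: B ← B·(1+r) − $475.00.
Month 1: interest $88.37; balance after payment $12,545.20.
Month 2: interest $85.73; balance after payment $12,155.92.
Month 3: interest $83.07; balance after payment $11,763.99.
Month 4: interest $80.39; balance after payment $11,369.38.
Month 5: interest $77.69; balance after payment $10,972.07.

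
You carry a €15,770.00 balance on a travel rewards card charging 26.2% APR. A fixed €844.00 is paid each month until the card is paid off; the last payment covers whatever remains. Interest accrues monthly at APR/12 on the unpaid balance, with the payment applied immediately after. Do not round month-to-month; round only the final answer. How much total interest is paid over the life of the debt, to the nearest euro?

€4,715

Monthly rate r = 26.2%/12 = 2.18333% = 0.0218333.
Payoff takes n = ⌈−ln(1 − rB₀/P)/ln(1+r)⌉ = ⌈24.269⌉ = 25 payments; the last is €228.69.
Total paid = 24·€844.00 + €228.69 = €20,484.69.
Total interest = total paid − principal = €20,484.69 − €15,770.00 = €4,714.69.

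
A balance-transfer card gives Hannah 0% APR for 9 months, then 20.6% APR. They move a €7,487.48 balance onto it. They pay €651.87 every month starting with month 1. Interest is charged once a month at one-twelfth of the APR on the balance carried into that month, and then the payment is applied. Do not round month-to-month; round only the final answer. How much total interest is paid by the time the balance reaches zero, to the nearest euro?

Promo months 1–9 at r₀ = 0%/12 = 0; months 10+ at r₁ = 20.6%/12 = 0.0171667.
After month 9 (no interest yet): B = €7,487.48 − 9·€651.87 = €1,620.65.
Then at r₁ with €651.87/mo: n₂ = −ln(1 − r₁·B/P)/ln(1+r₁) ≈ 2.56 → 3 more payments.
Total paid = 11·€651.87 + €368.05 = €7,538.62; interest = €7,538.62 − €7,487.48 = €51.14.

€51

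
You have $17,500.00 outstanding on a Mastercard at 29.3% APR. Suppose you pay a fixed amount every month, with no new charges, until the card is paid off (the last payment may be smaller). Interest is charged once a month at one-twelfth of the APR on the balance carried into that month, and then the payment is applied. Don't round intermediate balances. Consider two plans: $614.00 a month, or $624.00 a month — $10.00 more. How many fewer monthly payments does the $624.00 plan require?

2 fewer payments

Monthly rate r = 29.3%/12 = 2.44167% = 0.0244167.
At $614.00/mo: n = ⌈−ln(1 − rB₀/P)/ln(1+r)⌉ = 50 payments (last $215.57); total interest = total paid − $17,500.00 = $12,801.57.
At $624.00/mo: 48 payments (last $534.59); total interest $12,362.59.
Payments saved = 50 − 48 = 2.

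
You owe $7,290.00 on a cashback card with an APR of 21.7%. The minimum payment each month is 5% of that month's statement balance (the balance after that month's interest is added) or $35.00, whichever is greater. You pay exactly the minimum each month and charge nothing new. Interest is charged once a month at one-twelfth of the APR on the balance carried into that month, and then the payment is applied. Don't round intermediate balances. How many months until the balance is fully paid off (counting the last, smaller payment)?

Monthly rate r = 21.7%/12 = 1.80833% = 0.0180833.
While 5% of the post-interest balance exceeds $35.00, each month B ← (B·(1+r))·(1 − 0.05), i.e. B shrinks by the factor (1+r)·0.95 = 0.96718.
This holds for months 1–71. Entering month 72 the balance is $681.90; 5% of the post-interest balance is now below $35.00, so the flat $35.00 minimum applies from here.
From month 72 a fixed $35.00 at rate r clears $681.90 in 25 more payments. Total: 71 + 25 = 96 months.

96 months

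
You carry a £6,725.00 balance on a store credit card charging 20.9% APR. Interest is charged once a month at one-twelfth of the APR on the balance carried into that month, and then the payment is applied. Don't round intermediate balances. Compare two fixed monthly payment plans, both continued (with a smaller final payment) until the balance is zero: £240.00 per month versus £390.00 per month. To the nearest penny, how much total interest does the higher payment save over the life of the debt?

£1,238.57

Monthly rate r = 20.9%/12 = 1.74167% = 0.0174167.
At £240.00/mo: n = ⌈−ln(1 − rB₀/P)/ln(1+r)⌉ = 39 payments (last £185.95); total interest = total paid − £6,725.00 = £2,580.95.
At £390.00/mo: 21 payments (last £267.38); total interest £1,342.38.
Interest saved = £2,580.95 − £1,342.38 = £1,238.57.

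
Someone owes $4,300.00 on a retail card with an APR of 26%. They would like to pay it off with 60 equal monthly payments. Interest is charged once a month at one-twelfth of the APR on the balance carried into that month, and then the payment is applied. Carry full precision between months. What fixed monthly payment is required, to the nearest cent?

Monthly rate r = 26%/12 = 2.16667% = 0.0216667.
Level-payment amortization: P = B₀·r / (1 − (1+r)^(−n)) = 4300.00·0.0216667 / (1 − 1.02167^(−60)).
Denominator 1 − (1+r)^(−60) = 0.723658219.
P = 93.1667 / 0.723658219 ≈ 128.74.

$128.74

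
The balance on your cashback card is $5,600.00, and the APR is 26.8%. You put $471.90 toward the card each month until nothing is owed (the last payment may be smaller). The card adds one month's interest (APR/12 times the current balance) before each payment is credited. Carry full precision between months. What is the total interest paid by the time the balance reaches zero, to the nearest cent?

Monthly rate r = 26.8%/12 = 2.23333% = 0.0223333.
Payoff takes n = ⌈−ln(1 − rB₀/P)/ln(1+r)⌉ = ⌈13.941⌉ = 14 payments; the last is $444.34.
Total paid = 13·$471.90 + $444.34 = $6,579.04.
Total interest = total paid − principal = $6,579.04 − $5,600.00 = $979.04.

$979.04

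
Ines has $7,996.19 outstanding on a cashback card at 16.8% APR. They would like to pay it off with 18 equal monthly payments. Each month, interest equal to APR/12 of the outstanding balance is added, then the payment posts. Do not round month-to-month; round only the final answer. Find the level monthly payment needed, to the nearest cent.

$505.64

Monthly rate r = 16.8%/12 = 1.4% = 0.014.
Level-payment amortization: P = B₀·r / (1 − (1+r)^(−n)) = 7996.19·0.014 / (1 − 1.014^(−18)).
Denominator 1 − (1+r)^(−18) = 0.221395678.
P = 111.947 / 0.221395678 ≈ 505.64.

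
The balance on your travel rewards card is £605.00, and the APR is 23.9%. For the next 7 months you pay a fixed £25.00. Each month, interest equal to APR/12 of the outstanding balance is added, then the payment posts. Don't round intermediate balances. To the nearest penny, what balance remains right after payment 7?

£508.75

Monthly rate r = 23.9%/12 = 1.99167% = 0.0199167.
Each month: B ← B·(1+r) − £25.00.
Month 1: interest £12.05; balance after payment £592.05.
Month 2: interest £11.79; balance after payment £578.84.
Month 3: interest £11.53; balance after payment £565.37.
Month 4: interest £11.26; balance after payment £551.63.
Month 5: interest £10.99; balance after payment £537.62.
Month 6: interest £10.71; balance after payment £523.32.
Month 7: interest £10.42; balance after payment £508.75.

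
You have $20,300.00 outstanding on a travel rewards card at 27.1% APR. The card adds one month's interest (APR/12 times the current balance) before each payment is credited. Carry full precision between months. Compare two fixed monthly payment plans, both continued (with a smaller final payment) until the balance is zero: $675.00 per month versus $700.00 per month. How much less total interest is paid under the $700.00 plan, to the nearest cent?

Monthly rate r = 27.1%/12 = 2.25833% = 0.0225833.
At $675.00/mo: n = ⌈−ln(1 − rB₀/P)/ln(1+r)⌉ = 51 payments (last $612.63); total interest = total paid − $20,300.00 = $14,062.63.
At $700.00/mo: 48 payments (last $451.92); total interest $13,051.92.
Interest saved = $14,062.63 − $13,051.92 = $1,010.71.

$1,010.71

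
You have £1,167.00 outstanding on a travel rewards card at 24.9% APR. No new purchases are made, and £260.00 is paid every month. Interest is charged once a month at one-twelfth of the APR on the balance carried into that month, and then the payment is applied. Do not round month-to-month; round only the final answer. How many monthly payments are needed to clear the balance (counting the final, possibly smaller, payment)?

5 months

Monthly rate r = 24.9%/12 = 2.075% = 0.02075.
Recurrence: B ← B·(1+r) − £260.00.
Month 1: interest £24.22; balance after payment £931.22.
Month 2: interest £19.32; balance after payment £690.54.
Month 3: interest £14.33; balance after payment £444.87.
Month 4: interest £9.23; balance after payment £194.10.
Month 5: interest £4.03; balance after payment £0.00.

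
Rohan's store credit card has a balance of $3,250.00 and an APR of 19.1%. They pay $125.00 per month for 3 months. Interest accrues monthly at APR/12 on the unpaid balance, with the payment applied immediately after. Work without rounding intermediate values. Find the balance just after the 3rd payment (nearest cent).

$3,026.67

Monthly rate r = 19.1%/12 = 1.59167% = 0.0159167.
Each month: B ← B·(1+r) − $125.00.
Month 1: interest $51.73; balance after payment $3,176.73.
Month 2: interest $50.56; balance after payment $3,102.29.
Month 3: interest $49.38; balance after payment $3,026.67.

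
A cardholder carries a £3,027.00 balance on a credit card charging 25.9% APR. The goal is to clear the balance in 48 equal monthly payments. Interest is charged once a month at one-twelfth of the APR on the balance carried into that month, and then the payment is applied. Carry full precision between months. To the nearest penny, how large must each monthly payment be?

£101.89

Monthly rate r = 25.9%/12 = 2.15833% = 0.0215833.
Level-payment amortization: P = B₀·r / (1 − (1+r)^(−n)) = 3027.00·0.0215833 / (1 − 1.02158^(−48)).
Denominator 1 − (1+r)^(−48) = 0.641195693.
P = 65.3328 / 0.641195693 ≈ 101.89.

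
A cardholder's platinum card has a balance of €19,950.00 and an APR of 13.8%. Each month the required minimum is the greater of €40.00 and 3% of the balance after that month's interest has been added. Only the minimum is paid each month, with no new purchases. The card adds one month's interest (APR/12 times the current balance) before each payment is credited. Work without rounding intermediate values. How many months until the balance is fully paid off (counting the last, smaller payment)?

Monthly rate r = 13.8%/12 = 1.15% = 0.0115.
While 3% of the post-interest balance exceeds €40.00, each month B ← (B·(1+r))·(1 − 0.03), i.e. B shrinks by the factor (1+r)·0.97 = 0.98115.
This holds for months 1–143. Entering month 144 the balance is €1,313.48; 3% of the post-interest balance is now below €40.00, so the flat €40.00 minimum applies from here.
From month 144 a fixed €40.00 at rate r clears €1,313.48 in 42 more payments. Total: 143 + 42 = 185 months.

185 months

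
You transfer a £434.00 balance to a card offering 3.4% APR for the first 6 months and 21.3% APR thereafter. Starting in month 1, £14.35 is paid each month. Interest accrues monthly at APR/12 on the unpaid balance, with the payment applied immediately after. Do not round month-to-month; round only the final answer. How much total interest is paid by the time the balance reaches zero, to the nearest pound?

£123

Promo months 1–6 at r₀ = 3.4%/12 = 0.00283333; months 7+ at r₁ = 21.3%/12 = 0.01775.
After month 6: iterate B ← B·(1+r₀) − £14.35 for 6 months → £354.72.
Then at r₁ with £14.35/mo: n₂ = −ln(1 − r₁·B/P)/ln(1+r₁) ≈ 32.83 → 33 more payments.
Total paid = 38·£14.35 + £11.92 = £557.22; interest = £557.22 − £434.00 = £123.22.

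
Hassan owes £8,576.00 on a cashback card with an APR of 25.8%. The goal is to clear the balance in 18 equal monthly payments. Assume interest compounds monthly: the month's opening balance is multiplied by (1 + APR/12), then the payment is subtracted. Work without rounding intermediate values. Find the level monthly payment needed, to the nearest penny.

Monthly rate r = 25.8%/12 = 2.15% = 0.0215.
Level-payment amortization: P = B₀·r / (1 − (1+r)^(−n)) = 8576.00·0.0215 / (1 − 1.0215^(−18)).
Denominator 1 − (1+r)^(−18) = 0.318117849.
P = 184.384 / 0.318117849 ≈ 579.61.

£579.61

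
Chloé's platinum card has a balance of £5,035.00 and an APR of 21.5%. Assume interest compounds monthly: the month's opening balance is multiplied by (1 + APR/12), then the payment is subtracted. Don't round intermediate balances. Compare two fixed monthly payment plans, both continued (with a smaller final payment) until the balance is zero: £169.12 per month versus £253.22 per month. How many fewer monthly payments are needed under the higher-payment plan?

Monthly rate r = 21.5%/12 = 1.79167% = 0.0179167.
At £169.12/mo: n = ⌈−ln(1 − rB₀/P)/ln(1+r)⌉ = 43 payments (last £156.93); total interest = total paid − £5,035.00 = £2,224.97.
At £253.22/mo: 25 payments (last £203.64); total interest £1,245.92.
Payments saved = 43 − 25 = 18.

18 fewer payments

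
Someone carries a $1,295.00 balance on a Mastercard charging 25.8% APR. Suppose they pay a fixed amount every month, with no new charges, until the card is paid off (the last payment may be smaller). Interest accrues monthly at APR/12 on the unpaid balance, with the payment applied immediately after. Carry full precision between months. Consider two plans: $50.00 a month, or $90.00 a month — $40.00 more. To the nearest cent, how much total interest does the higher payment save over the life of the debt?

Monthly rate r = 25.8%/12 = 2.15% = 0.0215.
At $50.00/mo: n = ⌈−ln(1 − rB₀/P)/ln(1+r)⌉ = 39 payments (last $13.04); total interest = total paid − $1,295.00 = $618.04.
At $90.00/mo: 18 payments (last $36.24); total interest $271.24.
Interest saved = $618.04 − $271.24 = $346.80.

$346.80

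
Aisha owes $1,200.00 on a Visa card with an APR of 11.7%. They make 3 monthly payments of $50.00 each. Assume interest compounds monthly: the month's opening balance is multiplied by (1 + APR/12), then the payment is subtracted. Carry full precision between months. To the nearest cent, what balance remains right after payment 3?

$1,083.98

Monthly rate r = 11.7%/12 = 0.975% = 0.00975.
Each month: B ← B·(1+r) − $50.00.
Month 1: interest $11.70; balance after payment $1,161.70.
Month 2: interest $11.33; balance after payment $1,123.03.
Month 3: interest $10.95; balance after payment $1,083.98.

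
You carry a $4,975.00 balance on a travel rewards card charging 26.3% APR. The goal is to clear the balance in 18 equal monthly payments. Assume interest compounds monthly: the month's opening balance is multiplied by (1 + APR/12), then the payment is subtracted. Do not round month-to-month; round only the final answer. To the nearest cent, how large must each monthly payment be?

$337.46

Monthly rate r = 26.3%/12 = 2.19167% = 0.0219167.
Level-payment amortization: P = B₀·r / (1 − (1+r)^(−n)) = 4975.00·0.0219167 / (1 − 1.02192^(−18)).
Denominator 1 − (1+r)^(−18) = 0.323104978.
P = 109.035 / 0.323104978 ≈ 337.46.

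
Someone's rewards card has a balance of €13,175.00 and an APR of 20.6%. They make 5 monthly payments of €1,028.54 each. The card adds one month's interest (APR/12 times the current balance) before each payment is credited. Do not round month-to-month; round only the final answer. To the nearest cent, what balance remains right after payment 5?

Monthly rate r = 20.6%/12 = 1.71667% = 0.0171667.
Each month: B ← B·(1+r) − €1,028.54.
Month 1: interest €226.17; balance after payment €12,372.63.
Month 2: interest €212.40; balance after payment €11,556.49.
Month 3: interest €198.39; balance after payment €10,726.33.
Month 4: interest €184.14; balance after payment €9,881.93.
Month 5: interest €169.64; balance after payment €9,023.03.

€9,023.03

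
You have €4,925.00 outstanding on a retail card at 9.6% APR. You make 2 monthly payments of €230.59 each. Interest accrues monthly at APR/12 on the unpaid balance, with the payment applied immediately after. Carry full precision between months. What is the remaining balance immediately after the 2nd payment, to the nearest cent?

Monthly rate r = 9.6%/12 = 0.8% = 0.008.
Each month: B ← B·(1+r) − €230.59.
Month 1: interest €39.40; balance after payment €4,733.81.
Month 2: interest €37.87; balance after payment €4,541.09.

€4,541.09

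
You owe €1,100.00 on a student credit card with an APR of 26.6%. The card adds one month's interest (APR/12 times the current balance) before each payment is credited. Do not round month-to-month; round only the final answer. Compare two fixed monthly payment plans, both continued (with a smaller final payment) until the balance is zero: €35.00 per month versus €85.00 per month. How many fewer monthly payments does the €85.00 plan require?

Monthly rate r = 26.6%/12 = 2.21667% = 0.0221667.
At €35.00/mo: n = ⌈−ln(1 − rB₀/P)/ln(1+r)⌉ = 55 payments (last €14.46); total interest = total paid − €1,100.00 = €804.46.
At €85.00/mo: 16 payments (last €35.95); total interest €210.95.
Payments saved = 55 − 16 = 39.

39 fewer payments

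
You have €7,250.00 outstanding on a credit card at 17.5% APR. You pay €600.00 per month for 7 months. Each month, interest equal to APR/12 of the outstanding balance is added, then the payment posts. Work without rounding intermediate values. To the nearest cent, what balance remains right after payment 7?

€3,635.00

Monthly rate r = 17.5%/12 = 1.45833% = 0.0145833.
Each month: B ← B·(1+r) − €600.00.
Month 1: interest €105.73; balance after payment €6,755.73.
Month 2: interest €98.52; balance after payment €6,254.25.
Month 3: interest €91.21; balance after payment €5,745.46.
Month 4: interest €83.79; balance after payment €5,229.25.
Month 5: interest €76.26; balance after payment €4,705.51.
Month 6: interest €68.62; balance after payment €4,174.13.
Month 7: interest €60.87; balance after payment €3,635.00.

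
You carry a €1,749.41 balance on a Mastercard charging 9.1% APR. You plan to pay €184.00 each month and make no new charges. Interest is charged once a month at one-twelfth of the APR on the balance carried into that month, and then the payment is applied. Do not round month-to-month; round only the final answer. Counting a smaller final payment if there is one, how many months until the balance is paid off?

10 months

Monthly rate r = 9.1%/12 = 0.758333% = 0.00758333.
Recurrence: B ← B·(1+r) − €184.00.
Month 1: interest €13.27; balance after payment €1,578.68.
Month 2: interest €11.97; balance after payment €1,406.65.
Closed form: n = −ln(1 − rB₀/P)/ln(1+r) = −ln(0.9279)/ln(1.00758) ≈ 9.905, so the balance reaches zero during payment 10.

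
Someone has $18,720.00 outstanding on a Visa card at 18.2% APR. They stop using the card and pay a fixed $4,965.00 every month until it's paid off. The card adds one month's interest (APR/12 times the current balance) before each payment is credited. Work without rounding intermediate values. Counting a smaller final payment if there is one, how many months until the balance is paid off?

4 payments

Monthly rate r = 18.2%/12 = 1.51667% = 0.0151667.
Recurrence: B ← B·(1+r) − $4,965.00.
Month 1: interest $283.92; balance after payment $14,038.92.
Month 2: interest $212.92; balance after payment $9,286.84.
Month 3: interest $140.85; balance after payment $4,462.69.
Month 4: interest $67.68; balance after payment $0.00.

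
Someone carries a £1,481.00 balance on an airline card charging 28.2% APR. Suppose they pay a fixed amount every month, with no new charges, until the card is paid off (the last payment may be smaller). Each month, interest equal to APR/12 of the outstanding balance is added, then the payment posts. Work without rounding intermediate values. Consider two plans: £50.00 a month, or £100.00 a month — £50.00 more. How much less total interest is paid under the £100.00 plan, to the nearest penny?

Monthly rate r = 28.2%/12 = 2.35% = 0.0235.
At £50.00/mo: n = ⌈−ln(1 − rB₀/P)/ln(1+r)⌉ = 52 payments (last £13.73); total interest = total paid − £1,481.00 = £1,082.73.
At £100.00/mo: 19 payments (last £41.86); total interest £360.86.
Interest saved = £1,082.73 − £360.86 = £721.87.

£721.87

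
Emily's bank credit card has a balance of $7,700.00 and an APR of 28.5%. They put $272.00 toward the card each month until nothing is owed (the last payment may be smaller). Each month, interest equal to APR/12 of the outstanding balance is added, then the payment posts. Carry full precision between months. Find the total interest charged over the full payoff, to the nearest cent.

Monthly rate r = 28.5%/12 = 2.375% = 0.02375.
Payoff takes n = ⌈−ln(1 − rB₀/P)/ln(1+r)⌉ = ⌈47.535⌉ = 48 payments; the last is $146.36.
Total paid = 47·$272.00 + $146.36 = $12,930.36.
Total interest = total paid − principal = $12,930.36 − $7,700.00 = $5,230.36.

$5,230.36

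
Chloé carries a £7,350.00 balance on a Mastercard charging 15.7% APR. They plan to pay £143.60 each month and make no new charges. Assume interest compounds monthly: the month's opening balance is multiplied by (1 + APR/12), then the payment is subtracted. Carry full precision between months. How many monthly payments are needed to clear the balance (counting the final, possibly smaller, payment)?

86 payments

Monthly rate r = 15.7%/12 = 1.30833% = 0.0130833.
Recurrence: B ← B·(1+r) − £143.60.
Month 1: interest £96.16; balance after payment £7,302.56.
Month 2: interest £95.54; balance after payment £7,254.50.
Closed form: n = −ln(1 − rB₀/P)/ln(1+r) = −ln(0.33034)/ln(1.01308) ≈ 85.211, so the balance reaches zero during payment 86.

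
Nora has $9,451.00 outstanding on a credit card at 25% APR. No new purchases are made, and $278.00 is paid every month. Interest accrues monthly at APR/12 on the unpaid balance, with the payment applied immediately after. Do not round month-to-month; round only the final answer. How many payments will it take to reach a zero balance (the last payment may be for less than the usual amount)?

60 payments

Monthly rate r = 25%/12 = 2.08333% = 0.0208333.
Recurrence: B ← B·(1+r) − $278.00.
Month 1: interest $196.90; balance after payment $9,369.90.
Month 2: interest $195.21; balance after payment $9,287.10.
Closed form: n = −ln(1 − rB₀/P)/ln(1+r) = −ln(0.29174)/ln(1.02083) ≈ 59.744, so the balance reaches zero during payment 60.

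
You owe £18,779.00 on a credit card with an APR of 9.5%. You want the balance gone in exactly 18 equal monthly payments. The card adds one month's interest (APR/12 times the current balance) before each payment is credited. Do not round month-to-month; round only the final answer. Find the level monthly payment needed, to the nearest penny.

Monthly rate r = 9.5%/12 = 0.791667% = 0.00791667.
Level-payment amortization: P = B₀·r / (1 − (1+r)^(−n)) = 18779.00·0.00791667 / (1 − 1.00792^(−18)).
Denominator 1 − (1+r)^(−18) = 0.132325728.
P = 148.667 / 0.132325728 ≈ 1123.49.

£1,123.49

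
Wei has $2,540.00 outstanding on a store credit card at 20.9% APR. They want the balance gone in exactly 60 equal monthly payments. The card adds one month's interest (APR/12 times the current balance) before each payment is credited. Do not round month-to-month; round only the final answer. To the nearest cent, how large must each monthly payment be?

$68.57

Monthly rate r = 20.9%/12 = 1.74167% = 0.0174167.
Level-payment amortization: P = B₀·r / (1 − (1+r)^(−n)) = 2540.00·0.0174167 / (1 − 1.01742^(−60)).
Denominator 1 − (1+r)^(−60) = 0.645130121.
P = 44.2383 / 0.645130121 ≈ 68.57.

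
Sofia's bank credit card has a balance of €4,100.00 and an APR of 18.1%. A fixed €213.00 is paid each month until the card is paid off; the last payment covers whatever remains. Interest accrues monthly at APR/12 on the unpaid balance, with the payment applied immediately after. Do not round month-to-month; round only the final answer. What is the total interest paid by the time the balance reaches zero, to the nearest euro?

€780

Monthly rate r = 18.1%/12 = 1.50833% = 0.0150833.
Payoff takes n = ⌈−ln(1 − rB₀/P)/ln(1+r)⌉ = ⌈22.909⌉ = 23 payments; the last is €193.75.
Total paid = 22·€213.00 + €193.75 = €4,879.75.
Total interest = total paid − principal = €4,879.75 − €4,100.00 = €779.75.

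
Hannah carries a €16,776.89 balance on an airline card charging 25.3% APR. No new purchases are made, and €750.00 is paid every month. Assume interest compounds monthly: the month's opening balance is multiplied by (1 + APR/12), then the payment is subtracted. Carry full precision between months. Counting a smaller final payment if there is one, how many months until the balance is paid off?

Monthly rate r = 25.3%/12 = 2.10833% = 0.0210833.
Recurrence: B ← B·(1+r) − €750.00.
Month 1: interest €353.71; balance after payment €16,380.60.
Month 2: interest €345.36; balance after payment €15,975.96.
Closed form: n = −ln(1 − rB₀/P)/ln(1+r) = −ln(0.52838)/ln(1.02108) ≈ 30.576, so the balance reaches zero during payment 31.

31 payments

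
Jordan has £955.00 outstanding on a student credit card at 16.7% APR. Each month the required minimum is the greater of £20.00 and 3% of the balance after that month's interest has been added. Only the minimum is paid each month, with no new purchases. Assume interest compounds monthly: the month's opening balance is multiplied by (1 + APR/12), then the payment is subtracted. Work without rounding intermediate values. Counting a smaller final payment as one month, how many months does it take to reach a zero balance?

Monthly rate r = 16.7%/12 = 1.39167% = 0.0139167.
While 3% of the post-interest balance exceeds £20.00, each month B ← (B·(1+r))·(1 − 0.03), i.e. B shrinks by the factor (1+r)·0.97 = 0.9835.
This holds for months 1–23. Entering month 24 the balance is £651.34; 3% of the post-interest balance is now below £20.00, so the flat £20.00 minimum applies from here.
From month 24 a fixed £20.00 at rate r clears £651.34 in 44 more payments. Total: 23 + 44 = 67 months.

67 months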